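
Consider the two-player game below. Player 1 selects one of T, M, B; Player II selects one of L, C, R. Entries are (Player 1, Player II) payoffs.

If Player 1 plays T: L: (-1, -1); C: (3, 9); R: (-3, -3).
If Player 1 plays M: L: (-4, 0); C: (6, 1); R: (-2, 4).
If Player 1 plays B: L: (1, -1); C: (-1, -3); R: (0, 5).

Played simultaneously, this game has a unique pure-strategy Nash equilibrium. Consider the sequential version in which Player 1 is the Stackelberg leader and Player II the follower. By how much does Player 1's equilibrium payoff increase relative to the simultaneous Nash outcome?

3

Work backward from Player II's decision.
- T → Player II plays C (best of -1, 9, -3); Player 1 gets 3.
- M → Player II plays R (best of 0, 1, 4); Player 1 gets -2.
- B → Player II plays R (best of -1, -3, 5); Player 1 gets 0.
Among 3, -2, 0, the best is 3 at T. Subgame-perfect outcome: (T, C) with payoffs (3, 9).
Under simultaneous play:
Player 1's best replies: L→B; C→M; R→B.
Player II's best replies: T→C; M→R; B→R.
The unique mutual best reply is (B, R), giving (0, 5).
Player 1's commitment gain: 3 − 0 = 3.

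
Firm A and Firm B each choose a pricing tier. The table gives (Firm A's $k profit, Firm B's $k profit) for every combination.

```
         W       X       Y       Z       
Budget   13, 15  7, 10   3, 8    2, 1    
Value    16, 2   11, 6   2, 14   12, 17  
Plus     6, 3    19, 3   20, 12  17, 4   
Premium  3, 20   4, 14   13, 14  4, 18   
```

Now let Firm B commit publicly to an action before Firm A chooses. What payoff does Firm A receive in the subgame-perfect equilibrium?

20

Backward induction with Firm B moving first.
- W: Firm A compares 13, 16, 6, 3 and picks Value; Firm B would get 2.
- X: Firm A compares 7, 11, 19, 4 and picks Plus; Firm B would get 3.
- Y: Firm A compares 3, 2, 20, 13 and picks Plus; Firm B would get 12.
- Z: Firm A compares 2, 12, 17, 4 and picks Plus; Firm B would get 4.
Firm B's induced payoffs are 2, 3, 12, 4, so Firm B commits to Y. Subgame-perfect outcome: (Plus, Y) with payoffs (20, 12).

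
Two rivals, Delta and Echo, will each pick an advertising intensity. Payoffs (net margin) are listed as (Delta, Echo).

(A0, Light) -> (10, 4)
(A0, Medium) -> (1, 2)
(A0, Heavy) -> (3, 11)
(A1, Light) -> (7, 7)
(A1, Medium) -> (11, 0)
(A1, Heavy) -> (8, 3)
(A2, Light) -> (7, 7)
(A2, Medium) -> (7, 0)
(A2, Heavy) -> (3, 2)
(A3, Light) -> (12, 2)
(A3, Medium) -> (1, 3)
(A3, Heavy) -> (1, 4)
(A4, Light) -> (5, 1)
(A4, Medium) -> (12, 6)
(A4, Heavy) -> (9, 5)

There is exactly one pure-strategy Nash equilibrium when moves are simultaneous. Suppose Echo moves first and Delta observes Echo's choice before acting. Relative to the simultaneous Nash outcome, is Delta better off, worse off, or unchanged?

unchanged

Delta best-responds to each possible Echo move:
- Light: Delta compares 10, 7, 7, 12, 5 and picks A3; Echo would get 2.
- Medium: Delta compares 1, 11, 7, 1, 12 and picks A4; Echo would get 6.
- Heavy: Delta compares 3, 8, 3, 1, 9 and picks A4; Echo would get 5.
Echo's induced payoffs are 2, 6, 5, so Echo commits to Medium. Subgame-perfect outcome: (A4, Medium) with payoffs (12, 6).
For the simultaneous game, intersect best replies.
Delta's best replies: Light→A3; Medium→A4; Heavy→A4.
Echo's best replies: A0→Heavy; A1→Light; A2→Light; A3→Heavy; A4→Medium.
The unique mutual best reply is (A4, Medium), giving (12, 6).
Delta earns 12 sequentially versus 12 at the Nash outcome: unchanged.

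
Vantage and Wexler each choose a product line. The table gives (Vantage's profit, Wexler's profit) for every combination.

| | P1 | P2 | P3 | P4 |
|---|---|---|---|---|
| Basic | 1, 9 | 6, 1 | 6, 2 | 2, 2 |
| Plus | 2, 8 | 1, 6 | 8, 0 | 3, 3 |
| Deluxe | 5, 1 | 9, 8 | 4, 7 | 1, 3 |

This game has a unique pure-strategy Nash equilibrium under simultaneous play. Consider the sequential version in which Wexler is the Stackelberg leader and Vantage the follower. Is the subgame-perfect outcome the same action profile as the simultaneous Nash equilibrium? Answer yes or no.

Solve by backward induction (Wexler leads).
- P1: Vantage compares 1, 2, 5 and picks Deluxe; Wexler would get 1.
- P2: Vantage compares 6, 1, 9 and picks Deluxe; Wexler would get 8.
- P3: Vantage compares 6, 8, 4 and picks Plus; Wexler would get 0.
- P4: Vantage compares 2, 3, 1 and picks Plus; Wexler would get 3.
Maximizing over 1, 8, 0, 3, Wexler chooses P2. Subgame-perfect outcome: (Deluxe, P2) with payoffs (9, 8).
Now find the simultaneous Nash equilibrium.
Vantage's best replies: P1→Deluxe; P2→Deluxe; P3→Plus; P4→Plus.
Wexler's best replies: Basic→P1; Plus→P1; Deluxe→P2.
Only (Deluxe, P2) has each player best-responding; Nash payoffs (9, 8).
Sequential outcome (Deluxe, P2) coincides with the Nash profile (Deluxe, P2).

yes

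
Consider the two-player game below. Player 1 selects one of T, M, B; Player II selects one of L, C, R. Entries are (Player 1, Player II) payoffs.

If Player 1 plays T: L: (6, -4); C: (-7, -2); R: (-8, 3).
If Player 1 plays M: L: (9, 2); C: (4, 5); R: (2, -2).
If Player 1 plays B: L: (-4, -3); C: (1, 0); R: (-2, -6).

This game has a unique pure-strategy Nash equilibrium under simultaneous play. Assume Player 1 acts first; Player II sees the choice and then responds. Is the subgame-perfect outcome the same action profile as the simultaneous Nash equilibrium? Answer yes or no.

yes

Player II best-responds to each possible Player 1 move:
- T → Player II plays R (best of -4, -2, 3); Player 1 gets -8.
- M → Player II plays C (best of 2, 5, -2); Player 1 gets 4.
- B → Player II plays C (best of -3, 0, -6); Player 1 gets 1.
Among -8, 4, 1, the best is 4 at M. Subgame-perfect outcome: (M, C) with payoffs (4, 5).
For the simultaneous game, intersect best replies.
Player 1's best replies: L→M; C→M; R→M.
Player II's best replies: T→R; M→C; B→C.
Only (M, C) has each player best-responding; Nash payoffs (4, 5).
Sequential outcome (M, C) coincides with the Nash profile (M, C).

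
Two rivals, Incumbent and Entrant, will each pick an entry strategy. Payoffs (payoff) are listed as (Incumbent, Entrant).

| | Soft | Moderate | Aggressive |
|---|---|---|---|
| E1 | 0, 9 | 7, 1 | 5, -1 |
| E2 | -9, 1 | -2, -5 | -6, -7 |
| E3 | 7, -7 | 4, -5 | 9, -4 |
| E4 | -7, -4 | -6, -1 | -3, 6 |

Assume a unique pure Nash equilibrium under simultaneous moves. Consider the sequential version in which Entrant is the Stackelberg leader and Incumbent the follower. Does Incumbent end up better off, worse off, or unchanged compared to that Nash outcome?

Solve by backward induction (Entrant leads).
- Soft: BR = E3, leader payoff -7.
- Moderate: BR = E1, leader payoff 1.
- Aggressive: BR = E3, leader payoff -4.
Maximizing over -7, 1, -4, Entrant chooses Moderate. Subgame-perfect outcome: (E1, Moderate) with payoffs (7, 1).
Under simultaneous play:
Incumbent's best replies: Soft→E3; Moderate→E1; Aggressive→E3.
Entrant's best replies: E1→Soft; E2→Soft; E3→Aggressive; E4→Aggressive.
Only (E3, Aggressive) has each player best-responding; Nash payoffs (9, -4).
Incumbent earns 7 sequentially versus 9 at the Nash outcome: worse off.

worse off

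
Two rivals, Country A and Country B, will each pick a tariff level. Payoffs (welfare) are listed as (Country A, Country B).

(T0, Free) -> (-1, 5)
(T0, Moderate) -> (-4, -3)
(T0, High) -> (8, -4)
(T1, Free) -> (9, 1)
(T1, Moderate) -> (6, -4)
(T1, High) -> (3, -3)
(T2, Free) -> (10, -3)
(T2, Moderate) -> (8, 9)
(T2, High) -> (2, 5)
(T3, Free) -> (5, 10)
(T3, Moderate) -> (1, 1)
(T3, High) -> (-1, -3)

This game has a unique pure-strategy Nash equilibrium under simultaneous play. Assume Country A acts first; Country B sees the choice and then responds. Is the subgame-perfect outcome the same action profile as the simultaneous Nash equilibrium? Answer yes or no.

no

Solve by backward induction (Country A leads).
- T0 → Country B plays Free (best of 5, -3, -4); Country A gets -1.
- T1 → Country B plays Free (best of 1, -4, -3); Country A gets 9.
- T2 → Country B plays Moderate (best of -3, 9, 5); Country A gets 8.
- T3 → Country B plays Free (best of 10, 1, -3); Country A gets 5.
Maximizing over -1, 9, 8, 5, Country A chooses T1. Subgame-perfect outcome: (T1, Free) with payoffs (9, 1).
Under simultaneous play:
Country A's best replies: Free→T2; Moderate→T2; High→T0.
Country B's best replies: T0→Free; T1→Free; T2→Moderate; T3→Free.
Only (T2, Moderate) has each player best-responding; Nash payoffs (8, 9).
Sequential outcome (T1, Free) differs from the Nash profile (T2, Moderate).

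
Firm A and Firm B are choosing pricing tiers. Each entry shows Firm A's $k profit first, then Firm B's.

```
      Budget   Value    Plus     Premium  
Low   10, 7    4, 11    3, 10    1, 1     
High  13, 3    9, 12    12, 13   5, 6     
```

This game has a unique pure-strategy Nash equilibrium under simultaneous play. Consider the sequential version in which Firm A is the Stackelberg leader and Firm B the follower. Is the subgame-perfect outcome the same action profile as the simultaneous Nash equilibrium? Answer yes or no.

Work backward from Firm B's decision.
- Low → Firm B plays Value (best of 7, 11, 10, 1); Firm A gets 4.
- High → Firm B plays Plus (best of 3, 12, 13, 6); Firm A gets 12.
Among 4, 12, the best is 12 at High. Subgame-perfect outcome: (High, Plus) with payoffs (12, 13).
Under simultaneous play:
Firm A's best replies: Budget→High; Value→High; Plus→High; Premium→High.
Firm B's best replies: Low→Value; High→Plus.
Only (High, Plus) has each player best-responding; Nash payoffs (12, 13).
Sequential outcome (High, Plus) coincides with the Nash profile (High, Plus).

yes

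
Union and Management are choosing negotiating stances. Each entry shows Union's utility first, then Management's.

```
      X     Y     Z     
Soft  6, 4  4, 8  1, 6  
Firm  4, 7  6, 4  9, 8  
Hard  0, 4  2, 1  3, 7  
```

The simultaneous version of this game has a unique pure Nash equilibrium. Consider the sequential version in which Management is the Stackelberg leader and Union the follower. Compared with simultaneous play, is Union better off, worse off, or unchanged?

unchanged

Backward induction with Management moving first.
- X: Union compares 6, 4, 0 and picks Soft; Management would get 4.
- Y: Union compares 4, 6, 2 and picks Firm; Management would get 4.
- Z: Union compares 1, 9, 3 and picks Firm; Management would get 8.
Management's induced payoffs are 4, 4, 8, so Management commits to Z. Subgame-perfect outcome: (Firm, Z) with payoffs (9, 8).
For the simultaneous game, intersect best replies.
Union's best replies: X→Soft; Y→Firm; Z→Firm.
Management's best replies: Soft→Y; Firm→Z; Hard→Z.
The unique mutual best reply is (Firm, Z), giving (9, 8).
Union earns 9 sequentially versus 9 at the Nash outcome: unchanged.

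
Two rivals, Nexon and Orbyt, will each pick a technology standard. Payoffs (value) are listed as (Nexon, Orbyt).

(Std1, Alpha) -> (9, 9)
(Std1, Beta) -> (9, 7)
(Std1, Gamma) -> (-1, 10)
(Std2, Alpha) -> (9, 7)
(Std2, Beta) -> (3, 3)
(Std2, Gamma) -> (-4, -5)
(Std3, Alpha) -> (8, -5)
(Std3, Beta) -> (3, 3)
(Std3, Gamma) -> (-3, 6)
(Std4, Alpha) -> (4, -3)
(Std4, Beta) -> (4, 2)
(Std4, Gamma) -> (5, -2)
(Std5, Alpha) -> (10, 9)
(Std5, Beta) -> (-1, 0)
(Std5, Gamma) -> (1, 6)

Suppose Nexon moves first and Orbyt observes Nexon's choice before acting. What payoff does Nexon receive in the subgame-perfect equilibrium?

Work backward from Orbyt's decision.
- Std1 → Orbyt plays Gamma (best of 9, 7, 10); Nexon gets -1.
- Std2 → Orbyt plays Alpha (best of 7, 3, -5); Nexon gets 9.
- Std3 → Orbyt plays Gamma (best of -5, 3, 6); Nexon gets -3.
- Std4 → Orbyt plays Beta (best of -3, 2, -2); Nexon gets 4.
- Std5 → Orbyt plays Alpha (best of 9, 0, 6); Nexon gets 10.
Among -1, 9, -3, 4, 10, the best is 10 at Std5. Subgame-perfect outcome: (Std5, Alpha) with payoffs (10, 9).

10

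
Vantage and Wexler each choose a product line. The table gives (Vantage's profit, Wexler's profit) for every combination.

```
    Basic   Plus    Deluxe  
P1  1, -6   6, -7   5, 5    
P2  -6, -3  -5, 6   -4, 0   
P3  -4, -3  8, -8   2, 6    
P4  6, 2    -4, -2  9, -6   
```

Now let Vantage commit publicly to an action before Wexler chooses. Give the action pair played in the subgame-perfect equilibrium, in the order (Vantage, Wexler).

(P4, Basic)

Work backward from Wexler's decision.
- P1: Wexler compares -6, -7, 5 and picks Deluxe; Vantage would get 5.
- P2: Wexler compares -3, 6, 0 and picks Plus; Vantage would get -5.
- P3: Wexler compares -3, -8, 6 and picks Deluxe; Vantage would get 2.
- P4: Wexler compares 2, -2, -6 and picks Basic; Vantage would get 6.
Maximizing over 5, -5, 2, 6, Vantage chooses P4. Subgame-perfect outcome: (P4, Basic) with payoffs (6, 2).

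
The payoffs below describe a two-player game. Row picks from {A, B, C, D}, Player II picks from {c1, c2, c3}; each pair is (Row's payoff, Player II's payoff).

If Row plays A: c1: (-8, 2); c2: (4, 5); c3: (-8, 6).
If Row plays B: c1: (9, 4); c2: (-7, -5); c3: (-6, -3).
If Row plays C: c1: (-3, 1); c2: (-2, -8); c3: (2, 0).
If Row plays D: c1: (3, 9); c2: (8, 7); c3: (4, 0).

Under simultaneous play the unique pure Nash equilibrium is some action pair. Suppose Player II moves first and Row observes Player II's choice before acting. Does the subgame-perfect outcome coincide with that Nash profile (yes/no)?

no

Row best-responds to each possible Player II move:
- c1: BR = B, leader payoff 4.
- c2: BR = D, leader payoff 7.
- c3: BR = D, leader payoff 0.
Among 4, 7, 0, the best is 7 at c2. Subgame-perfect outcome: (D, c2) with payoffs (8, 7).
Now find the simultaneous Nash equilibrium.
Row's best replies: c1→B; c2→D; c3→D.
Player II's best replies: A→c3; B→c1; C→c1; D→c1.
The unique mutual best reply is (B, c1), giving (9, 4).
Sequential outcome (D, c2) differs from the Nash profile (B, c1).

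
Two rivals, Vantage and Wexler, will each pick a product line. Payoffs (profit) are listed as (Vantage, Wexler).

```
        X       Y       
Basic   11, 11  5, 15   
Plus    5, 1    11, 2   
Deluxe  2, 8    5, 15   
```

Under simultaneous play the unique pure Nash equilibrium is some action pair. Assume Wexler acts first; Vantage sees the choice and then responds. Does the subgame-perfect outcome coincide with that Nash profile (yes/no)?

Vantage best-responds to each possible Wexler move:
- X: BR = Basic, leader payoff 11.
- Y: BR = Plus, leader payoff 2.
Among 11, 2, the best is 11 at X. Subgame-perfect outcome: (Basic, X) with payoffs (11, 11).
Now find the simultaneous Nash equilibrium.
Vantage's best replies: X→Basic; Y→Plus.
Wexler's best replies: Basic→Y; Plus→Y; Deluxe→Y.
Only (Plus, Y) has each player best-responding; Nash payoffs (11, 2).
Sequential outcome (Basic, X) differs from the Nash profile (Plus, Y).

no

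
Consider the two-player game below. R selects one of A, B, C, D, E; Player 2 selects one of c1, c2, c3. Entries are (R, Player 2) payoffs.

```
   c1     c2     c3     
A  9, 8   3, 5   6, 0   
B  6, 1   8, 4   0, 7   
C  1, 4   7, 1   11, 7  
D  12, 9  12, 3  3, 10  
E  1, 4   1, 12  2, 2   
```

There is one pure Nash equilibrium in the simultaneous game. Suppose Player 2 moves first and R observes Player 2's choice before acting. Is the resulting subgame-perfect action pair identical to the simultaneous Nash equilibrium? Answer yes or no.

Backward induction with Player 2 moving first.
- c1: R compares 9, 6, 1, 12, 1 and picks D; Player 2 would get 9.
- c2: R compares 3, 8, 7, 12, 1 and picks D; Player 2 would get 3.
- c3: R compares 6, 0, 11, 3, 2 and picks C; Player 2 would get 7.
Player 2's induced payoffs are 9, 3, 7, so Player 2 commits to c1. Subgame-perfect outcome: (D, c1) with payoffs (12, 9).
Under simultaneous play:
R's best replies: c1→D; c2→D; c3→C.
Player 2's best replies: A→c1; B→c3; C→c3; D→c3; E→c2.
Only (C, c3) has each player best-responding; Nash payoffs (11, 7).
Sequential outcome (D, c1) differs from the Nash profile (C, c3).

no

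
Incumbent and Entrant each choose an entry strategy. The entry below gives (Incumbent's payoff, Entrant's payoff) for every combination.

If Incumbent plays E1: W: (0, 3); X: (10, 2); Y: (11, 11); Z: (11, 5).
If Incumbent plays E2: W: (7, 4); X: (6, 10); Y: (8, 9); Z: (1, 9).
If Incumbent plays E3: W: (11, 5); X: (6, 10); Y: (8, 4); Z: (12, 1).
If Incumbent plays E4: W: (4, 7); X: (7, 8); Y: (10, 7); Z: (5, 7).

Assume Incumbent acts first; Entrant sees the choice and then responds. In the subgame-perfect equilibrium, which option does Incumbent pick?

E1

Entrant best-responds to each possible Incumbent move:
- E1: Entrant compares 3, 2, 11, 5 and picks Y; Incumbent would get 11.
- E2: Entrant compares 4, 10, 9, 9 and picks X; Incumbent would get 6.
- E3: Entrant compares 5, 10, 4, 1 and picks X; Incumbent would get 6.
- E4: Entrant compares 7, 8, 7, 7 and picks X; Incumbent would get 7.
Maximizing over 11, 6, 6, 7, Incumbent chooses E1. Subgame-perfect outcome: (E1, Y) with payoffs (11, 11).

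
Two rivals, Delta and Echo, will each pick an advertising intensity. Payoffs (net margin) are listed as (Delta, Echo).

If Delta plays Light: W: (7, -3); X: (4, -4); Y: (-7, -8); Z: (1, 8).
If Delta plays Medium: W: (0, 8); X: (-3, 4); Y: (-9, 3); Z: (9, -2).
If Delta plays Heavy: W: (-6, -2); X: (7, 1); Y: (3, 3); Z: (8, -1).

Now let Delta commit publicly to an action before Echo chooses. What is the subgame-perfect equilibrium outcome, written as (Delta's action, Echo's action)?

(Heavy, Y)

Backward induction with Delta moving first.
- Light: BR = Z, leader payoff 1.
- Medium: BR = W, leader payoff 0.
- Heavy: BR = Y, leader payoff 3.
Maximizing over 1, 0, 3, Delta chooses Heavy. Subgame-perfect outcome: (Heavy, Y) with payoffs (3, 3).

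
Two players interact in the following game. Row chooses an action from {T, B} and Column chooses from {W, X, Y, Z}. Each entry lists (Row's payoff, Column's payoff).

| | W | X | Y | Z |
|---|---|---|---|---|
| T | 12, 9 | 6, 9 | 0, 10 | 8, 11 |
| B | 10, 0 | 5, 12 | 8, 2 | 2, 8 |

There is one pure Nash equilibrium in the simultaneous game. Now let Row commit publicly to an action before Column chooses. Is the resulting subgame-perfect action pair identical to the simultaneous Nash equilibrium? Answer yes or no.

Backward induction with Row moving first.
- T → Column plays Z (best of 9, 9, 10, 11); Row gets 8.
- B → Column plays X (best of 0, 12, 2, 8); Row gets 5.
Among 8, 5, the best is 8 at T. Subgame-perfect outcome: (T, Z) with payoffs (8, 11).
Now find the simultaneous Nash equilibrium.
Row's best replies: W→T; X→T; Y→B; Z→T.
Column's best replies: T→Z; B→X.
Only (T, Z) has each player best-responding; Nash payoffs (8, 11).
Sequential outcome (T, Z) coincides with the Nash profile (T, Z).

yes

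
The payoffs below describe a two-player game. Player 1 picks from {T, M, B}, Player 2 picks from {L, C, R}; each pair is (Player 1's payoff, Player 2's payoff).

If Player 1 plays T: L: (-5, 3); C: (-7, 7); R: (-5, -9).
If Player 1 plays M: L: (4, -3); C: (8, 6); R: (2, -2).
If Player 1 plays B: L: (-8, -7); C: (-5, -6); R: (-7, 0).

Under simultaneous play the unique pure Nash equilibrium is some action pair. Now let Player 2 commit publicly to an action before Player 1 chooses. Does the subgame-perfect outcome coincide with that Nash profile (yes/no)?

yes

Solve by backward induction (Player 2 leads).
- L → Player 1 plays M (best of -5, 4, -8); Player 2 gets -3.
- C → Player 1 plays M (best of -7, 8, -5); Player 2 gets 6.
- R → Player 1 plays M (best of -5, 2, -7); Player 2 gets -2.
Player 2's induced payoffs are -3, 6, -2, so Player 2 commits to C. Subgame-perfect outcome: (M, C) with payoffs (8, 6).
Now find the simultaneous Nash equilibrium.
Player 1's best replies: L→M; C→M; R→M.
Player 2's best replies: T→C; M→C; B→R.
The unique mutual best reply is (M, C), giving (8, 6).
Sequential outcome (M, C) coincides with the Nash profile (M, C).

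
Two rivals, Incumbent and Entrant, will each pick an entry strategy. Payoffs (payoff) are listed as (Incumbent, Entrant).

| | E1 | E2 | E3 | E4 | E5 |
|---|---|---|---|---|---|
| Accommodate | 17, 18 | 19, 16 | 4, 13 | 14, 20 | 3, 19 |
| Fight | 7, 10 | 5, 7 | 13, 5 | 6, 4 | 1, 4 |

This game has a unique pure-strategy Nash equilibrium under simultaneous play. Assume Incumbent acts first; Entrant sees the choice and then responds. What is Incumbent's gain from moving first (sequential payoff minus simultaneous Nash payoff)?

0

Backward induction with Incumbent moving first.
- Accommodate: BR = E4, leader payoff 14.
- Fight: BR = E1, leader payoff 7.
Among 14, 7, the best is 14 at Accommodate. Subgame-perfect outcome: (Accommodate, E4) with payoffs (14, 20).
For the simultaneous game, intersect best replies.
Incumbent's best replies: E1→Accommodate; E2→Accommodate; E3→Fight; E4→Accommodate; E5→Accommodate.
Entrant's best replies: Accommodate→E4; Fight→E1.
Only (Accommodate, E4) has each player best-responding; Nash payoffs (14, 20).
Incumbent's commitment gain: 14 − 14 = 0.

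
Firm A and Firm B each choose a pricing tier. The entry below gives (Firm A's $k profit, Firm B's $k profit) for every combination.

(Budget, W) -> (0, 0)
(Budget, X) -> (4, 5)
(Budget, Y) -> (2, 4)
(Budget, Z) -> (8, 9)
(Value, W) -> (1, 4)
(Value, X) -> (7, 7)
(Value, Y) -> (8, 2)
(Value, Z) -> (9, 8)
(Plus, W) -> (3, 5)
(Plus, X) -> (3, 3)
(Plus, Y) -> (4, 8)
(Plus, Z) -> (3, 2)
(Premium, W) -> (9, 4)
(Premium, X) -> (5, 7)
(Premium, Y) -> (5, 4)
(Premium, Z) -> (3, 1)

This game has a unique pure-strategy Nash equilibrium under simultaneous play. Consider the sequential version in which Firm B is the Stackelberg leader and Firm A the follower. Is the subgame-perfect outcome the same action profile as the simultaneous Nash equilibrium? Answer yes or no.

Firm A best-responds to each possible Firm B move:
- W → Firm A plays Premium (best of 0, 1, 3, 9); Firm B gets 4.
- X → Firm A plays Value (best of 4, 7, 3, 5); Firm B gets 7.
- Y → Firm A plays Value (best of 2, 8, 4, 5); Firm B gets 2.
- Z → Firm A plays Value (best of 8, 9, 3, 3); Firm B gets 8.
Among 4, 7, 2, 8, the best is 8 at Z. Subgame-perfect outcome: (Value, Z) with payoffs (9, 8).
For the simultaneous game, intersect best replies.
Firm A's best replies: W→Premium; X→Value; Y→Value; Z→Value.
Firm B's best replies: Budget→Z; Value→Z; Plus→Y; Premium→X.
Only (Value, Z) has each player best-responding; Nash payoffs (9, 8).
Sequential outcome (Value, Z) coincides with the Nash profile (Value, Z).

yes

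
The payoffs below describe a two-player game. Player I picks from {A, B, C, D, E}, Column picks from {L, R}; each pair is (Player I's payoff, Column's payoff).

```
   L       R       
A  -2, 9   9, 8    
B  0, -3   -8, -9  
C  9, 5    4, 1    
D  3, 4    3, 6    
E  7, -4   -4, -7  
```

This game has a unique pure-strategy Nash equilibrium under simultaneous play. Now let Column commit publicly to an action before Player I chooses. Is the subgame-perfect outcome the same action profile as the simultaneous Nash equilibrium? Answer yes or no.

no

Player I best-responds to each possible Column move:
- L → Player I plays C (best of -2, 0, 9, 3, 7); Column gets 5.
- R → Player I plays A (best of 9, -8, 4, 3, -4); Column gets 8.
Column's induced payoffs are 5, 8, so Column commits to R. Subgame-perfect outcome: (A, R) with payoffs (9, 8).
For the simultaneous game, intersect best replies.
Player I's best replies: L→C; R→A.
Column's best replies: A→L; B→L; C→L; D→R; E→L.
Only (C, L) has each player best-responding; Nash payoffs (9, 5).
Sequential outcome (A, R) differs from the Nash profile (C, L).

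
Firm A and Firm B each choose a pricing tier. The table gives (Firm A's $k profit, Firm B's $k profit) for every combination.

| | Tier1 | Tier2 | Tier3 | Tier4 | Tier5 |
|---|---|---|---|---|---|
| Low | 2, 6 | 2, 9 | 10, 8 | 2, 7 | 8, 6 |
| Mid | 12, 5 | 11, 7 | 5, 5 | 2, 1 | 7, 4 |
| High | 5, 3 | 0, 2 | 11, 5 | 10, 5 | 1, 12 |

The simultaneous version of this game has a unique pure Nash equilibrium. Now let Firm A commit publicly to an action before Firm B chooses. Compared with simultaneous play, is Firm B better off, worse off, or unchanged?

Backward induction with Firm A moving first.
- Low → Firm B plays Tier2 (best of 6, 9, 8, 7, 6); Firm A gets 2.
- Mid → Firm B plays Tier2 (best of 5, 7, 5, 1, 4); Firm A gets 11.
- High → Firm B plays Tier5 (best of 3, 2, 5, 5, 12); Firm A gets 1.
Firm A's induced payoffs are 2, 11, 1, so Firm A commits to Mid. Subgame-perfect outcome: (Mid, Tier2) with payoffs (11, 7).
For the simultaneous game, intersect best replies.
Firm A's best replies: Tier1→Mid; Tier2→Mid; Tier3→High; Tier4→High; Tier5→Low.
Firm B's best replies: Low→Tier2; Mid→Tier2; High→Tier5.
Only (Mid, Tier2) has each player best-responding; Nash payoffs (11, 7).
Firm B earns 7 sequentially versus 7 at the Nash outcome: unchanged.

unchanged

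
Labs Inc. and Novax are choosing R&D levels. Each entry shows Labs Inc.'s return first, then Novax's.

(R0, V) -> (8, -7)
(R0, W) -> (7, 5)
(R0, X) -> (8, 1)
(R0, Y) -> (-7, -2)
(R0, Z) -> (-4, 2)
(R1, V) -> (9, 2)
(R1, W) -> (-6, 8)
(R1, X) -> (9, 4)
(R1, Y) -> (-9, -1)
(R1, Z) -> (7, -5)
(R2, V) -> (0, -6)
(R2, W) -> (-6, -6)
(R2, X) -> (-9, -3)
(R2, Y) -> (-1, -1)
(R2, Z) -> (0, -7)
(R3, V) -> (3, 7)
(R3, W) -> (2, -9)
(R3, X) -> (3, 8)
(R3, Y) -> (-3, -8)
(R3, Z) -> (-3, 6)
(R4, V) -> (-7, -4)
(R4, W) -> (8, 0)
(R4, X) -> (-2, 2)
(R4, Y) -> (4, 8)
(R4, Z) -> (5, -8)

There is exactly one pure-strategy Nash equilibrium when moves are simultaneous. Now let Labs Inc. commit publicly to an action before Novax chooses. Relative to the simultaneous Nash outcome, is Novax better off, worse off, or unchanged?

worse off

Novax best-responds to each possible Labs Inc. move:
- R0: Novax compares -7, 5, 1, -2, 2 and picks W; Labs Inc. would get 7.
- R1: Novax compares 2, 8, 4, -1, -5 and picks W; Labs Inc. would get -6.
- R2: Novax compares -6, -6, -3, -1, -7 and picks Y; Labs Inc. would get -1.
- R3: Novax compares 7, -9, 8, -8, 6 and picks X; Labs Inc. would get 3.
- R4: Novax compares -4, 0, 2, 8, -8 and picks Y; Labs Inc. would get 4.
Among 7, -6, -1, 3, 4, the best is 7 at R0. Subgame-perfect outcome: (R0, W) with payoffs (7, 5).
For the simultaneous game, intersect best replies.
Labs Inc.'s best replies: V→R1; W→R4; X→R1; Y→R4; Z→R1.
Novax's best replies: R0→W; R1→W; R2→Y; R3→X; R4→Y.
The unique mutual best reply is (R4, Y), giving (4, 8).
Novax earns 5 sequentially versus 8 at the Nash outcome: worse off.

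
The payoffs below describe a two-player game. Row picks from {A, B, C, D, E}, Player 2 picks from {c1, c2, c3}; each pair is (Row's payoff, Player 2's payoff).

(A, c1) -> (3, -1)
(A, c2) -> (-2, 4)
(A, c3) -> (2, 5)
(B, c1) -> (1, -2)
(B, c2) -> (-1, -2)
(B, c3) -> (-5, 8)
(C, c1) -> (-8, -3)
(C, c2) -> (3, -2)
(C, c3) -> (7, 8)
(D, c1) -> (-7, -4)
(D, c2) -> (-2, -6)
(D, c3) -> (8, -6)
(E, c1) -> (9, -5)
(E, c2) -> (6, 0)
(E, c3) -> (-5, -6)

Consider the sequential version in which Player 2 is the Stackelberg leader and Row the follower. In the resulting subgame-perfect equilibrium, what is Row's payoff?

Row best-responds to each possible Player 2 move:
- c1: BR = E, leader payoff -5.
- c2: BR = E, leader payoff 0.
- c3: BR = D, leader payoff -6.
Among -5, 0, -6, the best is 0 at c2. Subgame-perfect outcome: (E, c2) with payoffs (6, 0).

6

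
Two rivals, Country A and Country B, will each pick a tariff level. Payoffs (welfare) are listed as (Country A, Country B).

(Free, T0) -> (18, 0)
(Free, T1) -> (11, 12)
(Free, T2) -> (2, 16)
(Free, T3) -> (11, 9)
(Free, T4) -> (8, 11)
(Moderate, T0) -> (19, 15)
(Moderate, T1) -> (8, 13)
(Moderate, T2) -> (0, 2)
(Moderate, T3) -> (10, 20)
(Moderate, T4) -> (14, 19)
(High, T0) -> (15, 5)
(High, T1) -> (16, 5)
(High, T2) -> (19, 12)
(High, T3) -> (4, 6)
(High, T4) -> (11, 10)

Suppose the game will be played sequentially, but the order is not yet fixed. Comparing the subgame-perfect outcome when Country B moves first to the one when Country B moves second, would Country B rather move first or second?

first

If Country A leads: Country B's best replies are Free→T2, Moderate→T3, High→T2; Country A's induced payoffs 2, 10, 19; outcome (High, T2), payoffs (19, 12).
If Country B leads: Country A's best replies are T0→Moderate, T1→High, T2→High, T3→Free, T4→Moderate; Country B's induced payoffs 15, 5, 12, 9, 19; outcome (Moderate, T4), payoffs (14, 19).
Country B gets 19 moving first and 12 moving second, so Country B prefers to move first.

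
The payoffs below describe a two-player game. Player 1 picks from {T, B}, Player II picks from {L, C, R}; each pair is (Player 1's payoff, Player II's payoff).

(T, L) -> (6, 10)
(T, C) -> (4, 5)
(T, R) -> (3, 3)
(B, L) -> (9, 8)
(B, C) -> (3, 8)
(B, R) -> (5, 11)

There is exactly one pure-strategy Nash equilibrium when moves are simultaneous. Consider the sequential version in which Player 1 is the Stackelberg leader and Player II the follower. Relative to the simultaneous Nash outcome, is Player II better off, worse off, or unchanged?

worse off

Backward induction with Player 1 moving first.
- T: Player II compares 10, 5, 3 and picks L; Player 1 would get 6.
- B: Player II compares 8, 8, 11 and picks R; Player 1 would get 5.
Player 1's induced payoffs are 6, 5, so Player 1 commits to T. Subgame-perfect outcome: (T, L) with payoffs (6, 10).
For the simultaneous game, intersect best replies.
Player 1's best replies: L→B; C→T; R→B.
Player II's best replies: T→L; B→R.
The unique mutual best reply is (B, R), giving (5, 11).
Player II earns 10 sequentially versus 11 at the Nash outcome: worse off.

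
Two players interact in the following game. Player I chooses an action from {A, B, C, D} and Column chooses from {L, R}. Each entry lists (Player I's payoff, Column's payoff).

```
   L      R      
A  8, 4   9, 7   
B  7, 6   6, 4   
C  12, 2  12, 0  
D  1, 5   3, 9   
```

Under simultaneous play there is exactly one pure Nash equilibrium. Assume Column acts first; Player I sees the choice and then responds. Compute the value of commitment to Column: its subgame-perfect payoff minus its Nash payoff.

Solve by backward induction (Column leads).
- L: Player I compares 8, 7, 12, 1 and picks C; Column would get 2.
- R: Player I compares 9, 6, 12, 3 and picks C; Column would get 0.
Maximizing over 2, 0, Column chooses L. Subgame-perfect outcome: (C, L) with payoffs (12, 2).
Now find the simultaneous Nash equilibrium.
Player I's best replies: L→C; R→C.
Column's best replies: A→R; B→L; C→L; D→R.
Only (C, L) has each player best-responding; Nash payoffs (12, 2).
Column's commitment gain: 2 − 2 = 0.

0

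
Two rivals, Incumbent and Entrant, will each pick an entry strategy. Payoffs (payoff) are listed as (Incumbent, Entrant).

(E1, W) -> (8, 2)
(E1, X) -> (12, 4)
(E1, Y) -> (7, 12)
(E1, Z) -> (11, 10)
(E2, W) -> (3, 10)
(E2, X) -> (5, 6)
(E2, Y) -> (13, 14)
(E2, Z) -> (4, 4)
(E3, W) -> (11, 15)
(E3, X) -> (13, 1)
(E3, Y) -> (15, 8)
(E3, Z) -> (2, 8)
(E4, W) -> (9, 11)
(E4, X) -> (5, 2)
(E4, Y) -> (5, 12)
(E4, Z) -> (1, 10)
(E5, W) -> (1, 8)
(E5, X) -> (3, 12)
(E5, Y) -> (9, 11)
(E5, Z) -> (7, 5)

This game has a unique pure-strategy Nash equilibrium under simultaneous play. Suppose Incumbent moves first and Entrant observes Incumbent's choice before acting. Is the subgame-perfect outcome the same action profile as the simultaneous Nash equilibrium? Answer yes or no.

Backward induction with Incumbent moving first.
- E1: BR = Y, leader payoff 7.
- E2: BR = Y, leader payoff 13.
- E3: BR = W, leader payoff 11.
- E4: BR = Y, leader payoff 5.
- E5: BR = X, leader payoff 3.
Maximizing over 7, 13, 11, 5, 3, Incumbent chooses E2. Subgame-perfect outcome: (E2, Y) with payoffs (13, 14).
Under simultaneous play:
Incumbent's best replies: W→E3; X→E3; Y→E3; Z→E1.
Entrant's best replies: E1→Y; E2→Y; E3→W; E4→Y; E5→X.
Only (E3, W) has each player best-responding; Nash payoffs (11, 15).
Sequential outcome (E2, Y) differs from the Nash profile (E3, W).

no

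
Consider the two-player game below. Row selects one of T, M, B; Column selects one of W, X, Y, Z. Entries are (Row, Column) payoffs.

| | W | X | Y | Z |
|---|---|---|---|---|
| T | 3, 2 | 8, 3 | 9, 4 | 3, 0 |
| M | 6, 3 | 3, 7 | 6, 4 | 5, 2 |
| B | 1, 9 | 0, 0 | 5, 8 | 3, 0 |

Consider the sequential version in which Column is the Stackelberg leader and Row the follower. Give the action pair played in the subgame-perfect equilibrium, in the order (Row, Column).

Solve by backward induction (Column leads).
- W: Row compares 3, 6, 1 and picks M; Column would get 3.
- X: Row compares 8, 3, 0 and picks T; Column would get 3.
- Y: Row compares 9, 6, 5 and picks T; Column would get 4.
- Z: Row compares 3, 5, 3 and picks M; Column would get 2.
Maximizing over 3, 3, 4, 2, Column chooses Y. Subgame-perfect outcome: (T, Y) with payoffs (9, 4).

(T, Y)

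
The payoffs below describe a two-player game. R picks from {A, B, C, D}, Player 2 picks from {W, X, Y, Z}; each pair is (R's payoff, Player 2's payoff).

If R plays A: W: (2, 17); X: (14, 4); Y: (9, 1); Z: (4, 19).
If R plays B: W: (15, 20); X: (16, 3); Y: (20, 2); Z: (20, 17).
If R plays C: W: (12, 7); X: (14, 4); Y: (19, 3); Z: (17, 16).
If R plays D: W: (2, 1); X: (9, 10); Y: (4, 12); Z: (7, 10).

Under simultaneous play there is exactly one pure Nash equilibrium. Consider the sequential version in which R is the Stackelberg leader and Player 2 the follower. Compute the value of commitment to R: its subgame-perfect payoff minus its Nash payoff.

Backward induction with R moving first.
- A: BR = Z, leader payoff 4.
- B: BR = W, leader payoff 15.
- C: BR = Z, leader payoff 17.
- D: BR = Y, leader payoff 4.
Maximizing over 4, 15, 17, 4, R chooses C. Subgame-perfect outcome: (C, Z) with payoffs (17, 16).
Now find the simultaneous Nash equilibrium.
R's best replies: W→B; X→B; Y→B; Z→B.
Player 2's best replies: A→Z; B→W; C→Z; D→Y.
The unique mutual best reply is (B, W), giving (15, 20).
R's commitment gain: 17 − 15 = 2.

2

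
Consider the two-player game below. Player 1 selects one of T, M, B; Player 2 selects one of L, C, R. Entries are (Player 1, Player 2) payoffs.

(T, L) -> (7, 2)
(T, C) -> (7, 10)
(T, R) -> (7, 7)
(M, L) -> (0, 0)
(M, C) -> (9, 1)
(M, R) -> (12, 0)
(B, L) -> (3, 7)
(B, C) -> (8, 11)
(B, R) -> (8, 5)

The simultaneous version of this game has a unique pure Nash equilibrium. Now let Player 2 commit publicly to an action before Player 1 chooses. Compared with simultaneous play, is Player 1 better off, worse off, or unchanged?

Backward induction with Player 2 moving first.
- L → Player 1 plays T (best of 7, 0, 3); Player 2 gets 2.
- C → Player 1 plays M (best of 7, 9, 8); Player 2 gets 1.
- R → Player 1 plays M (best of 7, 12, 8); Player 2 gets 0.
Maximizing over 2, 1, 0, Player 2 chooses L. Subgame-perfect outcome: (T, L) with payoffs (7, 2).
Under simultaneous play:
Player 1's best replies: L→T; C→M; R→M.
Player 2's best replies: T→C; M→C; B→C.
The unique mutual best reply is (M, C), giving (9, 1).
Player 1 earns 7 sequentially versus 9 at the Nash outcome: worse off.

worse off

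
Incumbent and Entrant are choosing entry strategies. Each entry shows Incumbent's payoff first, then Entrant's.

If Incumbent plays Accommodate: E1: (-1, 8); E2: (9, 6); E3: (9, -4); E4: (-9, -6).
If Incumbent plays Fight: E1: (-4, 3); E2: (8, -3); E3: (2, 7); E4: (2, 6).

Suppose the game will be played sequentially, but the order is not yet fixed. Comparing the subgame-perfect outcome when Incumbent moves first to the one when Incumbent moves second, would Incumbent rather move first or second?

If Incumbent leads: Entrant's best replies are Accommodate→E1, Fight→E3; Incumbent's induced payoffs -1, 2; outcome (Fight, E3), payoffs (2, 7).
If Entrant leads: Incumbent's best replies are E1→Accommodate, E2→Accommodate, E3→Accommodate, E4→Fight; Entrant's induced payoffs 8, 6, -4, 6; outcome (Accommodate, E1), payoffs (-1, 8).
Incumbent gets 2 moving first and -1 moving second, so Incumbent prefers to move first.

first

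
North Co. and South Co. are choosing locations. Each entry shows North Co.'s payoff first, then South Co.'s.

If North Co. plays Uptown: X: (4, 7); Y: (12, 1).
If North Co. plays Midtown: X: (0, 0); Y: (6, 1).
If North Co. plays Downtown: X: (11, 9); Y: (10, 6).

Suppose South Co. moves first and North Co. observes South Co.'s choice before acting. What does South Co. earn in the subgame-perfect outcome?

9

North Co. best-responds to each possible South Co. move:
- X: North Co. compares 4, 0, 11 and picks Downtown; South Co. would get 9.
- Y: North Co. compares 12, 6, 10 and picks Uptown; South Co. would get 1.
South Co.'s induced payoffs are 9, 1, so South Co. commits to X. Subgame-perfect outcome: (Downtown, X) with payoffs (11, 9).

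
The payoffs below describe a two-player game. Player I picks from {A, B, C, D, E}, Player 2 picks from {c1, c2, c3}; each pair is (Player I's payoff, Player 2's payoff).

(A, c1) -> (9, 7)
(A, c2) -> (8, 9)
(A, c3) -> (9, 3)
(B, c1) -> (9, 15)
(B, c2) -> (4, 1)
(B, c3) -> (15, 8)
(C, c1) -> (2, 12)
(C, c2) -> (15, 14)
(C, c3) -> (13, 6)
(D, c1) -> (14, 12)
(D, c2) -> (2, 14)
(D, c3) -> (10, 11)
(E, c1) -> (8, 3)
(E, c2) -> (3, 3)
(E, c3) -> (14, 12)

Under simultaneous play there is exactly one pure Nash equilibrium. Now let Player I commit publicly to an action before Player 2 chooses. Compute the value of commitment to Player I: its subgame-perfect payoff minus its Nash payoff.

Work backward from Player 2's decision.
- A: BR = c2, leader payoff 8.
- B: BR = c1, leader payoff 9.
- C: BR = c2, leader payoff 15.
- D: BR = c2, leader payoff 2.
- E: BR = c3, leader payoff 14.
Among 8, 9, 15, 2, 14, the best is 15 at C. Subgame-perfect outcome: (C, c2) with payoffs (15, 14).
Now find the simultaneous Nash equilibrium.
Player I's best replies: c1→D; c2→C; c3→B.
Player 2's best replies: A→c2; B→c1; C→c2; D→c2; E→c3.
The unique mutual best reply is (C, c2), giving (15, 14).
Player I's commitment gain: 15 − 15 = 0.

0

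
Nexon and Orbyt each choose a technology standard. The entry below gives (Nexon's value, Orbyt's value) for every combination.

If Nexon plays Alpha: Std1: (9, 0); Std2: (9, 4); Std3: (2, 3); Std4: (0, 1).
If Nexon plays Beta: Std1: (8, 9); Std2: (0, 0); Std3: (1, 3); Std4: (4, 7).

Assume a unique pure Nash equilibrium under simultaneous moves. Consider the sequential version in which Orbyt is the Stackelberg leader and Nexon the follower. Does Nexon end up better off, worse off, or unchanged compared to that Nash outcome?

worse off

Solve by backward induction (Orbyt leads).
- Std1: Nexon compares 9, 8 and picks Alpha; Orbyt would get 0.
- Std2: Nexon compares 9, 0 and picks Alpha; Orbyt would get 4.
- Std3: Nexon compares 2, 1 and picks Alpha; Orbyt would get 3.
- Std4: Nexon compares 0, 4 and picks Beta; Orbyt would get 7.
Among 0, 4, 3, 7, the best is 7 at Std4. Subgame-perfect outcome: (Beta, Std4) with payoffs (4, 7).
For the simultaneous game, intersect best replies.
Nexon's best replies: Std1→Alpha; Std2→Alpha; Std3→Alpha; Std4→Beta.
Orbyt's best replies: Alpha→Std2; Beta→Std1.
Only (Alpha, Std2) has each player best-responding; Nash payoffs (9, 4).
Nexon earns 4 sequentially versus 9 at the Nash outcome: worse off.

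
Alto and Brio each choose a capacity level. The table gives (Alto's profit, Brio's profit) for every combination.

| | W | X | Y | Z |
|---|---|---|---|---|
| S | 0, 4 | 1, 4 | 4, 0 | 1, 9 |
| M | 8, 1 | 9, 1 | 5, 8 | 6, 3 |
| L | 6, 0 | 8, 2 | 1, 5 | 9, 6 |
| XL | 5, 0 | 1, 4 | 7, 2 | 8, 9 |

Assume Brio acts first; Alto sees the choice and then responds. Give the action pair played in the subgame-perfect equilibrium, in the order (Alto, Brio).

(L, Z)

Solve by backward induction (Brio leads).
- W → Alto plays M (best of 0, 8, 6, 5); Brio gets 1.
- X → Alto plays M (best of 1, 9, 8, 1); Brio gets 1.
- Y → Alto plays XL (best of 4, 5, 1, 7); Brio gets 2.
- Z → Alto plays L (best of 1, 6, 9, 8); Brio gets 6.
Brio's induced payoffs are 1, 1, 2, 6, so Brio commits to Z. Subgame-perfect outcome: (L, Z) with payoffs (9, 6).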